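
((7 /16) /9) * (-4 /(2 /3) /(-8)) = 7 /192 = 0.04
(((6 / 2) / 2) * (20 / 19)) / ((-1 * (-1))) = 30 / 19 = 1.58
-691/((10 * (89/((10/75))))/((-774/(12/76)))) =1129094/2225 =507.46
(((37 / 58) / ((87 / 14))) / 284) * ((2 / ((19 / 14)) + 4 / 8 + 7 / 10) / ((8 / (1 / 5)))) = 32893 / 1361410800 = 0.00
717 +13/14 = 10051/14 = 717.93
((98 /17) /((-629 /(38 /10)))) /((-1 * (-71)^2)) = 1862 /269517065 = 0.00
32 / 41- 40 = -1608 / 41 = -39.22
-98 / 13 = -7.54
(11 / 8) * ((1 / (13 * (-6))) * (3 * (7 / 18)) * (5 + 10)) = -385 / 1248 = -0.31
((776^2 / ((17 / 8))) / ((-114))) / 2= -1204352 / 969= -1242.88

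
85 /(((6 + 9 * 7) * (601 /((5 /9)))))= 425 /373221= 0.00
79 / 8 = 9.88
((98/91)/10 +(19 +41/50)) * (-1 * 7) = -90671/650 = -139.49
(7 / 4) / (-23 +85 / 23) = -161 / 1776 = -0.09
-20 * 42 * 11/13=-9240/13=-710.77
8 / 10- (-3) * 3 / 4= 61 / 20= 3.05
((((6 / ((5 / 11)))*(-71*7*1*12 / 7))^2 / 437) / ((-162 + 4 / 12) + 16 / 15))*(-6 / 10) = 862373952 / 797525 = 1081.31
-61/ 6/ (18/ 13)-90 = -10513/ 108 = -97.34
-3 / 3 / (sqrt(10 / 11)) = -1.05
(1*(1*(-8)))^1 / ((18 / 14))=-56 / 9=-6.22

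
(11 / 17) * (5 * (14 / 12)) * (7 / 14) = 385 / 204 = 1.89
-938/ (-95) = 938/ 95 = 9.87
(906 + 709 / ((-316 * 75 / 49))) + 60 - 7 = 22693559 / 23700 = 957.53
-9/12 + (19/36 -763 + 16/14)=-48011/63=-762.08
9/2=4.50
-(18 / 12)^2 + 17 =59 / 4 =14.75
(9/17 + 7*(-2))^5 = -629763392149/1419857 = -443540.01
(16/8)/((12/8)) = 4/3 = 1.33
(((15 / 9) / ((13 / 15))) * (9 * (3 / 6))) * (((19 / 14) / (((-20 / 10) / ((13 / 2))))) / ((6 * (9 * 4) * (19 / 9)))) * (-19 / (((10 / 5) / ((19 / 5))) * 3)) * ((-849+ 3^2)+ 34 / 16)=-843.95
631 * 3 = 1893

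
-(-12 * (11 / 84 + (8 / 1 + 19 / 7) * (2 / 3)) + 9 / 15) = 3034 / 35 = 86.69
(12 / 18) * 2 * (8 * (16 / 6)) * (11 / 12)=704 / 27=26.07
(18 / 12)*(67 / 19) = 201 / 38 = 5.29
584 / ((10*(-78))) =-146 / 195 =-0.75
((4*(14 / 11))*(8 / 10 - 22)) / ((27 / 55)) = -5936 / 27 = -219.85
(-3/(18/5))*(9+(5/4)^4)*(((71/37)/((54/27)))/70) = -207959/1591296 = -0.13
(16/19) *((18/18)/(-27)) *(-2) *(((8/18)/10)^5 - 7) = -41334298976/94662928125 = -0.44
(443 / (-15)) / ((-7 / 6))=886 / 35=25.31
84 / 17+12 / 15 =488 / 85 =5.74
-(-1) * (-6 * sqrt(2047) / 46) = -3 * sqrt(2047) / 23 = -5.90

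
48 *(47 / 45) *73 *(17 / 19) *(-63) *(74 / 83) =-1450242528 / 7885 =-183924.23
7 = 7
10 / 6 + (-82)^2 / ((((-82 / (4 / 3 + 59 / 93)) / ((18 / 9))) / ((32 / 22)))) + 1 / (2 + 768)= -33493997 / 71610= -467.73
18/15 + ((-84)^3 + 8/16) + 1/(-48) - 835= -142448957/240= -593537.32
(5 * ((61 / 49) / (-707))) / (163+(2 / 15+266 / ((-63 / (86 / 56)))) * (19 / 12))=-329400 / 5722335689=-0.00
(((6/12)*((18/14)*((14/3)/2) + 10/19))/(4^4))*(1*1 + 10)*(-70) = -25795/4864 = -5.30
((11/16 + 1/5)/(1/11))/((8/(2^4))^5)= 1562/5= 312.40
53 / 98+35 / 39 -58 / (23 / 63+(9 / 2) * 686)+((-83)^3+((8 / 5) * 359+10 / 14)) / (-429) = 13624626400699 / 10221671460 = 1332.92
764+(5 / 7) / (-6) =32083 / 42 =763.88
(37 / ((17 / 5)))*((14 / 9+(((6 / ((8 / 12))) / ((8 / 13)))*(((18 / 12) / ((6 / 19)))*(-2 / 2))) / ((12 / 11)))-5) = -14305495 / 19584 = -730.47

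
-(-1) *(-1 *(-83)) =83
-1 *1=-1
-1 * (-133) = 133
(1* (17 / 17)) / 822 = 1 / 822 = 0.00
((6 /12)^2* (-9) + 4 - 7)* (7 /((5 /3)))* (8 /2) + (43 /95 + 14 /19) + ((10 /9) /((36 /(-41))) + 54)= -527507 /15390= -34.28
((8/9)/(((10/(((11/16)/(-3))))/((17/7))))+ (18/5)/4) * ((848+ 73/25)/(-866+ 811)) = -651359/49500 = -13.16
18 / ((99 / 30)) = 60 / 11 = 5.45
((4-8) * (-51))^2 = 41616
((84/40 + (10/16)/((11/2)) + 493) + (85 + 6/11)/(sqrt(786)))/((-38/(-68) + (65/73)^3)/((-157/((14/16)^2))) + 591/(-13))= -47057165159360096/4320521900513775 - 812886860858176 *sqrt(786)/339593021380382715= -10.96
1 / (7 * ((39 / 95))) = 0.35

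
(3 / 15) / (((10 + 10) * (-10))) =-1 / 1000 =-0.00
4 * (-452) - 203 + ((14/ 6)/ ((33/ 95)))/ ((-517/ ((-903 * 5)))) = -33308846/ 17061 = -1952.34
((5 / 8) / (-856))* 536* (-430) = 72025 / 428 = 168.28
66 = 66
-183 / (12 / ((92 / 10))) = -1403 / 10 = -140.30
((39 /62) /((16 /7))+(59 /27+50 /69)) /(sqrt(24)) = 0.65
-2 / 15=-0.13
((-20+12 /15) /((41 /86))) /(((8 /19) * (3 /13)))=-84968 /205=-414.48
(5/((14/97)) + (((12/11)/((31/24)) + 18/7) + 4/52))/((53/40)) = 47335660/1644643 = 28.78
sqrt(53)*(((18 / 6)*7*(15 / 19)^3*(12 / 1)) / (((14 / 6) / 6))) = 2187000*sqrt(53) / 6859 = 2321.27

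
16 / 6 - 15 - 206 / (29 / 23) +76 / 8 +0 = -28921 / 174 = -166.21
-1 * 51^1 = -51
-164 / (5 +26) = -164 / 31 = -5.29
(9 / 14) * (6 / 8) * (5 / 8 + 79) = 2457 / 64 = 38.39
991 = 991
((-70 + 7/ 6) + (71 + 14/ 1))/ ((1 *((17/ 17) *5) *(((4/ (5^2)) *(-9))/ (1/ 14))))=-485/ 3024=-0.16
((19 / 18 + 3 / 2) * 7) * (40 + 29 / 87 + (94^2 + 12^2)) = 4356821 / 27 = 161363.74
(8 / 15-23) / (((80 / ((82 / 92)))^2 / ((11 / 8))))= -6231467 / 1625088000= -0.00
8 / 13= 0.62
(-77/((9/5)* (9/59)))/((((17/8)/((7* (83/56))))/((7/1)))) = -13197415/1377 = -9584.18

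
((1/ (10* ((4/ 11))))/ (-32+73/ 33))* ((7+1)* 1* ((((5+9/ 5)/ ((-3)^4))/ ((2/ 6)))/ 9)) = -4114/ 1990575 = -0.00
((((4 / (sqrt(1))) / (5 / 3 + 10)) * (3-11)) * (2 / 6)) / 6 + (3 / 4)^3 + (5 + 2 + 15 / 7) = 63251 / 6720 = 9.41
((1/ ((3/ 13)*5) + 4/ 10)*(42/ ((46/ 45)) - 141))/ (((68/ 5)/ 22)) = -80047/ 391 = -204.72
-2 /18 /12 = -1 /108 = -0.01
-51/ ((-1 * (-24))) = -2.12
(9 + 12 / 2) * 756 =11340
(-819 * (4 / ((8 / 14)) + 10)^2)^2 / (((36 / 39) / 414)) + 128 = 25126149322356.50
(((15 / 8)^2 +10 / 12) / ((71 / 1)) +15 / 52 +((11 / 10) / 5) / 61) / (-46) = -0.01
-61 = -61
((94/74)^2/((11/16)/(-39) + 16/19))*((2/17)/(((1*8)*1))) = 6547476/227493575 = 0.03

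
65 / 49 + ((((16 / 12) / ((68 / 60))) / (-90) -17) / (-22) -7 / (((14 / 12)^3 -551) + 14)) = 40302907921 / 19074452166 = 2.11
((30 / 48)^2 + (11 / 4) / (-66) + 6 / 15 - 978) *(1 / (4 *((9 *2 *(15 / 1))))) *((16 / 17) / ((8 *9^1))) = -938161 / 79315200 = -0.01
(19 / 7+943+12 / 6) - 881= 467 / 7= 66.71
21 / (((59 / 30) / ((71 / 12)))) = 7455 / 118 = 63.18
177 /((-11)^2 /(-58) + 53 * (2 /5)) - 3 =34701 /5543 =6.26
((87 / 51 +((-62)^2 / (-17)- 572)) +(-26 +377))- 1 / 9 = -445.52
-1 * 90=-90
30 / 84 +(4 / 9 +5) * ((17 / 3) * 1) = 11797 / 378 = 31.21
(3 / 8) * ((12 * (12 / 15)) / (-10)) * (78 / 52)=-27 / 50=-0.54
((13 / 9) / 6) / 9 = 13 / 486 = 0.03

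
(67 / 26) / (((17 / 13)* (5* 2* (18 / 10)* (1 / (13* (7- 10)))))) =-871 / 204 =-4.27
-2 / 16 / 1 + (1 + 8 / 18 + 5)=455 / 72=6.32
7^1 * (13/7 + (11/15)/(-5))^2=806404/39375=20.48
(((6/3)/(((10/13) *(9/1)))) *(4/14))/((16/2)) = 0.01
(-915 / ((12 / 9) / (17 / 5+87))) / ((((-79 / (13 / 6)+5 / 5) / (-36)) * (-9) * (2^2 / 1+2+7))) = 248148 / 461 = 538.28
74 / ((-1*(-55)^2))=-74 / 3025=-0.02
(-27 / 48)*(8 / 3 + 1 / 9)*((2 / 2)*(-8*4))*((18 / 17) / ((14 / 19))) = 8550 / 119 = 71.85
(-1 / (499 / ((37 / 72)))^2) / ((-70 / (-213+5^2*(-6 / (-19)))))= -592777 / 190754686080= -0.00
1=1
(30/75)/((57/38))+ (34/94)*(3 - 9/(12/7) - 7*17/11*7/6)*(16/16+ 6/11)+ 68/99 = -7533509/1023660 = -7.36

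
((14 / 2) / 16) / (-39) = -7 / 624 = -0.01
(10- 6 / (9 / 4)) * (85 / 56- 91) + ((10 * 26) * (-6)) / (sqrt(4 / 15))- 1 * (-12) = -780 * sqrt(15)- 54113 / 84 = -3665.13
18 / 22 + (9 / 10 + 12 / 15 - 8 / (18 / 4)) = 733 / 990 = 0.74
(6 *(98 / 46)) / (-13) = -294 / 299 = -0.98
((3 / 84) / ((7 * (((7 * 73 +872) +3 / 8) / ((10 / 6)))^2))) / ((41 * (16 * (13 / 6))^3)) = 25 / 5766317310175968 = 0.00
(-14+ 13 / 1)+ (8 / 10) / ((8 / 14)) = 2 / 5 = 0.40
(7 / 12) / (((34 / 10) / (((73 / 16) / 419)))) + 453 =453.00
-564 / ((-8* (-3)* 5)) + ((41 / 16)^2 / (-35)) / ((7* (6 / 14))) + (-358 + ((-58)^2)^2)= 11316133.24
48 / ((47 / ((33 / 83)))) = 1584 / 3901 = 0.41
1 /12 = 0.08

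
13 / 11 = 1.18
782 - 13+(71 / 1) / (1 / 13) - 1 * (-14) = 1706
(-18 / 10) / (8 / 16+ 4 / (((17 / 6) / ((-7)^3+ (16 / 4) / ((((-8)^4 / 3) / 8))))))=2448 / 657835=0.00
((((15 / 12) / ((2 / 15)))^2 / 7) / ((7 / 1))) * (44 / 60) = 4125 / 3136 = 1.32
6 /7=0.86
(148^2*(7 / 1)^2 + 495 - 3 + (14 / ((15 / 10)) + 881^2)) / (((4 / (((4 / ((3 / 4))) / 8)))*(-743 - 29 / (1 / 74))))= -5549875 / 52002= -106.72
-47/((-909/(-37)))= -1739/909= -1.91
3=3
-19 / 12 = -1.58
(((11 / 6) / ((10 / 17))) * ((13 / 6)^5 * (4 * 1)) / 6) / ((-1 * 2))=-69431791 / 1399680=-49.61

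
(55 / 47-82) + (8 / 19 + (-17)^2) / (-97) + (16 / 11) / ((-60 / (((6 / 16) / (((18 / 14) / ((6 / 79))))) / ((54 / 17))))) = -5110258746799 / 60971655690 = -83.81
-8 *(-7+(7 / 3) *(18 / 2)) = -112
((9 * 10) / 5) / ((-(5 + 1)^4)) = -1 / 72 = -0.01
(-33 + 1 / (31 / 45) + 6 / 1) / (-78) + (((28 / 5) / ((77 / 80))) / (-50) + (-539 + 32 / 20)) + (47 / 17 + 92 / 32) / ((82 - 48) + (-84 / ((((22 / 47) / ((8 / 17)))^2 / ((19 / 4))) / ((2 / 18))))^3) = -49452995815365087589375357493 / 92058859346509047321643600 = -537.19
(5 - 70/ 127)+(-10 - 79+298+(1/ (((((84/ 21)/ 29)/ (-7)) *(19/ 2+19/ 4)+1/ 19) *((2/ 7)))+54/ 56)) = 311477209/ 1564640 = 199.07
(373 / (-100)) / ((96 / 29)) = -10817 / 9600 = -1.13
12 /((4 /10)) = 30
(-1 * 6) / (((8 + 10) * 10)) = -1 / 30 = -0.03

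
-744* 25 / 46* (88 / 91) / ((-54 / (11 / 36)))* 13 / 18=187550 / 117369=1.60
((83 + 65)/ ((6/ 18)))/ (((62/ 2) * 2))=222/ 31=7.16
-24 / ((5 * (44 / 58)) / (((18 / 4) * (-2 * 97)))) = 303804 / 55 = 5523.71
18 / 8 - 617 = -2459 / 4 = -614.75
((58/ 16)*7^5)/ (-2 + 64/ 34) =-8285851/ 16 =-517865.69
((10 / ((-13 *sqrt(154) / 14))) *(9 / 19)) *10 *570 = -27000 *sqrt(154) / 143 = -2343.09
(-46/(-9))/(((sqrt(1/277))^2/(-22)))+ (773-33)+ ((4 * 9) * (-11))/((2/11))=-293266/9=-32585.11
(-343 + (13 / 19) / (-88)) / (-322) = 1.07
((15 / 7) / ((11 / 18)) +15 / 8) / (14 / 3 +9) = 9945 / 25256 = 0.39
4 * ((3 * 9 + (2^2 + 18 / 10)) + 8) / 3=272 / 5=54.40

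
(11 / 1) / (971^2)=11 / 942841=0.00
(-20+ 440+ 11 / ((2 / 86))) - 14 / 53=47315 / 53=892.74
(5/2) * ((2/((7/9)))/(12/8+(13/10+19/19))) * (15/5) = 675/133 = 5.08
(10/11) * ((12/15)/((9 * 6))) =4/297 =0.01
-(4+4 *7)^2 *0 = 0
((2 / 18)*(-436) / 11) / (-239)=436 / 23661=0.02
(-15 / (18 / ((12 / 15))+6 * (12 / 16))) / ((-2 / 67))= 335 / 18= 18.61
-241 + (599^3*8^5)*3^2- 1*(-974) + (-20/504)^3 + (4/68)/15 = 10777138711103664631327/170031960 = 63383017587421.00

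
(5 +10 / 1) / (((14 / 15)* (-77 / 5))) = -1125 / 1078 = -1.04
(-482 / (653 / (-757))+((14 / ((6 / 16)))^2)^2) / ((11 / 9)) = 102780369002 / 64647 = 1589870.67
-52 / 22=-26 / 11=-2.36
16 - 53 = -37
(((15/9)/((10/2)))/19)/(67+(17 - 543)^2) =1/15774351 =0.00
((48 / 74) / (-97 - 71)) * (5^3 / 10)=-25 / 518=-0.05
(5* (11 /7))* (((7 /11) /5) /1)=1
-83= -83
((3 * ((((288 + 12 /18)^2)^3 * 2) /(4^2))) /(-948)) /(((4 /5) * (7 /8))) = -131812735736223380 /403137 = -326967595969.17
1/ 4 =0.25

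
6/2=3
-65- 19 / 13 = -66.46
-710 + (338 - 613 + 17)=-968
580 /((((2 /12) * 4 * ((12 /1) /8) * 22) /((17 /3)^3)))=1424770 /297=4797.21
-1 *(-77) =77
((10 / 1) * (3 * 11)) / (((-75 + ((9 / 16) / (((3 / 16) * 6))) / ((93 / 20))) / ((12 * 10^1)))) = -736560 / 1393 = -528.76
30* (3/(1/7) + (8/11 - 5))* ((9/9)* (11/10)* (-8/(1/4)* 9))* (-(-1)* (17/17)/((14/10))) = -794880/7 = -113554.29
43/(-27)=-1.59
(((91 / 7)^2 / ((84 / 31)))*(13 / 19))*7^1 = 68107 / 228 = 298.71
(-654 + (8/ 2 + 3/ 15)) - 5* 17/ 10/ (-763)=-4957889/ 7630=-649.79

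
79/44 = 1.80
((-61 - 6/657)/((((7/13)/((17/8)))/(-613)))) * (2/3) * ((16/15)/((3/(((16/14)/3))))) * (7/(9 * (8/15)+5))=57921752096/6084477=9519.59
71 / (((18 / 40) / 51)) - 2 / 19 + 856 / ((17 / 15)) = 8528998 / 969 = 8801.86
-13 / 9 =-1.44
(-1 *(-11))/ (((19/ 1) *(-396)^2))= 1/ 270864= 0.00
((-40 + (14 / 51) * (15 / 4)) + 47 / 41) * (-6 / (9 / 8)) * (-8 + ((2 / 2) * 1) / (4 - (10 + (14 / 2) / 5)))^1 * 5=-634833080 / 77367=-8205.48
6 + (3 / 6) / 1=13 / 2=6.50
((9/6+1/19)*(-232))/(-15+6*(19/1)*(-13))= 6844/28443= 0.24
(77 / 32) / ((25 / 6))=231 / 400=0.58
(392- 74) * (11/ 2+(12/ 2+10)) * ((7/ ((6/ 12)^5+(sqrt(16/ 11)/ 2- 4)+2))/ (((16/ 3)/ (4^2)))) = -3183963552/ 39563- 294045696 * sqrt(11)/ 39563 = -105128.60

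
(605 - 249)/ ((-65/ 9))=-49.29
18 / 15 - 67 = -329 / 5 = -65.80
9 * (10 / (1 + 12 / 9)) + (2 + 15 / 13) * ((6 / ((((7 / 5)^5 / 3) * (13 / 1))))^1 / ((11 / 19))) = 1248952680 / 31244213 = 39.97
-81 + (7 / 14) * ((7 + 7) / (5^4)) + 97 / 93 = -4646849 / 58125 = -79.95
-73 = -73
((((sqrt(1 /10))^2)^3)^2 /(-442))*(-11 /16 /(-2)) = -11 /14144000000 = -0.00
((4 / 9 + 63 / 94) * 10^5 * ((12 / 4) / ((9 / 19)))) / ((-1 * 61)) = -895850000 / 77409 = -11572.94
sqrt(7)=2.65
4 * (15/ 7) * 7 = 60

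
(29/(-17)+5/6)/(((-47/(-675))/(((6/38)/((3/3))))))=-60075/30362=-1.98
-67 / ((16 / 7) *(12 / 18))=-1407 / 32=-43.97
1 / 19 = 0.05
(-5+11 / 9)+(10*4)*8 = 2846 / 9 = 316.22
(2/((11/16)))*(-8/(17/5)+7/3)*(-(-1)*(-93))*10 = 53.05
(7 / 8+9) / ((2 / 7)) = 553 / 16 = 34.56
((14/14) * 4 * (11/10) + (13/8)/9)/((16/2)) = 0.57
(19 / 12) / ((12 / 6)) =19 / 24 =0.79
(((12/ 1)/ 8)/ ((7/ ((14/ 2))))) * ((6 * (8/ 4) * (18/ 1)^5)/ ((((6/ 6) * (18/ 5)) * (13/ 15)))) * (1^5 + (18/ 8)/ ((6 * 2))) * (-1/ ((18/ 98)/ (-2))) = 1832487300/ 13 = 140960561.54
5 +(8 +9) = 22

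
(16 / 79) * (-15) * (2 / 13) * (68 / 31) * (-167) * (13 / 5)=1090176 / 2449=445.15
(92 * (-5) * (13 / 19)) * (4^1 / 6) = -11960 / 57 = -209.82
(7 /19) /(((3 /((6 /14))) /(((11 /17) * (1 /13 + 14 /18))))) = 1100 /37791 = 0.03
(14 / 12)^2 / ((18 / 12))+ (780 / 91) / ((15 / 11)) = 2719 / 378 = 7.19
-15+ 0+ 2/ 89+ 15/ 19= -23992/ 1691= -14.19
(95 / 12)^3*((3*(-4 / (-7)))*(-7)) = -857375 / 144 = -5953.99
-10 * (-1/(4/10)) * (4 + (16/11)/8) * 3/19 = 3450/209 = 16.51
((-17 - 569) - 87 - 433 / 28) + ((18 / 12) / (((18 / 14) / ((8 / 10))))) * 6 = -95601 / 140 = -682.86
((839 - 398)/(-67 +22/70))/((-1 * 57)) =1715/14782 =0.12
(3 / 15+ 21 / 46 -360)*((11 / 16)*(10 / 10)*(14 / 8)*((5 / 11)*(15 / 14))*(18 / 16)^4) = -8133901335 / 24117248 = -337.26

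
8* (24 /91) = 192 /91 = 2.11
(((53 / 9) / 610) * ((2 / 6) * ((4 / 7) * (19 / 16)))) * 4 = 1007 / 115290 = 0.01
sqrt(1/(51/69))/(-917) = -sqrt(391)/15589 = -0.00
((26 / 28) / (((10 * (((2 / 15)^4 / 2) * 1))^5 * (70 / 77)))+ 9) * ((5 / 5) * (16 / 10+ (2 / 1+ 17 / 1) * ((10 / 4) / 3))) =1807023007245371.52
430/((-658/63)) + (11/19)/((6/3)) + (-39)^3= -106016747/1786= -59359.88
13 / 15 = 0.87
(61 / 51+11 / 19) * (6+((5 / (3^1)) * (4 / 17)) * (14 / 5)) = 622640 / 49419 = 12.60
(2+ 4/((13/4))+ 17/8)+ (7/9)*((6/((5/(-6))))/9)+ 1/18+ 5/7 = 60097/10920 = 5.50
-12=-12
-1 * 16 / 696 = -2 / 87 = -0.02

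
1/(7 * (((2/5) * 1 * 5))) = 1/14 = 0.07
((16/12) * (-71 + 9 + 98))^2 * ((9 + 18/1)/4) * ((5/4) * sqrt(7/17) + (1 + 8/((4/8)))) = 19440 * sqrt(119)/17 + 264384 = 276858.43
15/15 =1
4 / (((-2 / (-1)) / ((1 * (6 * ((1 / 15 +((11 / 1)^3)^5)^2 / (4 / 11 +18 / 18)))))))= 172749082461975437967699740791289264 / 1125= 153554739966200389304622000000000.00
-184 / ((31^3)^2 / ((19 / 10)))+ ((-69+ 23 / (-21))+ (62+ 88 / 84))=-656752760648 / 93187886505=-7.05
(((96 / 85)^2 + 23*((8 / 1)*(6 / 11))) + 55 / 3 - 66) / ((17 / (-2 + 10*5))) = 205894448 / 1351075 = 152.39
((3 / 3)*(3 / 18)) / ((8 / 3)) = 1 / 16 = 0.06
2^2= 4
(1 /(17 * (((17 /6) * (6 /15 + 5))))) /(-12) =-5 /15606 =-0.00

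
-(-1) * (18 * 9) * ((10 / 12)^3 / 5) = 18.75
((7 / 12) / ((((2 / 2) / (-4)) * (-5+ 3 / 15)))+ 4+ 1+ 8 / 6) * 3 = 491 / 24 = 20.46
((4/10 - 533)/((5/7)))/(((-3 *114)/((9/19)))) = 18641/18050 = 1.03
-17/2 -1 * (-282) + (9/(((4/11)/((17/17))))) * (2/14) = 7757/28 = 277.04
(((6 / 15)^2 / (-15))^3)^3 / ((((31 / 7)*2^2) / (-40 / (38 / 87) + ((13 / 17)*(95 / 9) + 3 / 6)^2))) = 3693434028032 / 2021992619208991527557373046875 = 0.00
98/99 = 0.99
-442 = -442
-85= -85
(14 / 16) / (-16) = -7 / 128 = -0.05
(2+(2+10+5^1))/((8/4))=19/2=9.50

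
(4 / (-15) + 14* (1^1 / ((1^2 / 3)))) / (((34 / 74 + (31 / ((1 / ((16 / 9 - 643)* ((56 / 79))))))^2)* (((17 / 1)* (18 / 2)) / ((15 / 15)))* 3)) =144554042 / 315661954392756565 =0.00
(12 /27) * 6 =8 /3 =2.67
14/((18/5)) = 35/9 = 3.89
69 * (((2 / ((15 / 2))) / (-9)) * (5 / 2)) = -46 / 9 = -5.11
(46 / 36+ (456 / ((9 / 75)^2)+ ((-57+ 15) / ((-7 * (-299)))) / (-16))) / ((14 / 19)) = 1850457595 / 43056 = 42977.93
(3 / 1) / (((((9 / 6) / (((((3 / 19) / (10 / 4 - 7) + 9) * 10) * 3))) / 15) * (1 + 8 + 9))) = 448.25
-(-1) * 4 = 4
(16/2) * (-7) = -56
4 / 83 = 0.05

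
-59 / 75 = -0.79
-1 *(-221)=221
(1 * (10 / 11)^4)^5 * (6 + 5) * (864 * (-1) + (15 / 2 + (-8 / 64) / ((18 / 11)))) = -770918750000000000000000 / 550431814035730916619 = -1400.57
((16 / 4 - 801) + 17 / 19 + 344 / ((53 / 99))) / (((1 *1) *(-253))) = 154614 / 254771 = 0.61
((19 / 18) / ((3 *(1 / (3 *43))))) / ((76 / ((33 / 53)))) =473 / 1272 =0.37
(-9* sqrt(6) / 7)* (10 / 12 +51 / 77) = -2073* sqrt(6) / 1078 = -4.71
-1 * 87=-87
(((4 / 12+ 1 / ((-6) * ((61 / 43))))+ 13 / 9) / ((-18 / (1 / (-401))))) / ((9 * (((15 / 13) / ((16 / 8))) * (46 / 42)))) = 165893 / 4101375870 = 0.00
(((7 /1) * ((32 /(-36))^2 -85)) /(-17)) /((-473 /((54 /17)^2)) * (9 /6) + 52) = -163704 /86479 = -1.89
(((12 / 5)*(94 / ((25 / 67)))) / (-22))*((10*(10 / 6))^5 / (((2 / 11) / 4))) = -62980000000 / 81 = -777530864.20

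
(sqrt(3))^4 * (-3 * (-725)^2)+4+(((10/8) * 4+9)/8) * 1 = -14191869.25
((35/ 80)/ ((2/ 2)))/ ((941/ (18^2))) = 567/ 3764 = 0.15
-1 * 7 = -7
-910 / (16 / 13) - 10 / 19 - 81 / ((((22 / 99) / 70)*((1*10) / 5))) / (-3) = 533915 / 152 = 3512.60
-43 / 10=-4.30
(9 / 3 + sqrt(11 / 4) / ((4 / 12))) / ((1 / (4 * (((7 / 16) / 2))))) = 21 / 8 + 21 * sqrt(11) / 16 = 6.98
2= 2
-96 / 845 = -0.11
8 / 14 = 4 / 7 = 0.57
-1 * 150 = -150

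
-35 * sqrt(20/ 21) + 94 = 94 -10 * sqrt(105)/ 3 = 59.84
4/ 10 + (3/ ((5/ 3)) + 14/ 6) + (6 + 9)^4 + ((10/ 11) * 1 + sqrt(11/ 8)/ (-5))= 8354023/ 165-sqrt(22)/ 20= 50630.21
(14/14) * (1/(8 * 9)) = 1/72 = 0.01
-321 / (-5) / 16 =321 / 80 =4.01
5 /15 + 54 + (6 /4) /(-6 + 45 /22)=4694 /87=53.95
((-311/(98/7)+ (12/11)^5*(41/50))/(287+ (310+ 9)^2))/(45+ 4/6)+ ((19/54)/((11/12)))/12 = 226832440882393/7092495097934400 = 0.03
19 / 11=1.73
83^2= 6889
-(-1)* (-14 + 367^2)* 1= 134675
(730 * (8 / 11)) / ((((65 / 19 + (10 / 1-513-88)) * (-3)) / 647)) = 17947780 / 92103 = 194.87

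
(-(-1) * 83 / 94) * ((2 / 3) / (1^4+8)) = 83 / 1269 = 0.07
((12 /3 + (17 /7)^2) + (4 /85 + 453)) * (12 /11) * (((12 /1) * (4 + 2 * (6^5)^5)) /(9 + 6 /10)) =328909888497104595523276488 /9163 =35895436919906645806316.33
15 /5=3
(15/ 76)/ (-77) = -15/ 5852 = -0.00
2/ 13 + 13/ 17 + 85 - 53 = 32.92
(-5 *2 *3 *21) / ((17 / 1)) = -630 / 17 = -37.06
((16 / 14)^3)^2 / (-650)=-131072 / 38235925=-0.00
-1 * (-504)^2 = -254016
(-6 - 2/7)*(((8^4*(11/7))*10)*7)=-19824640/7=-2832091.43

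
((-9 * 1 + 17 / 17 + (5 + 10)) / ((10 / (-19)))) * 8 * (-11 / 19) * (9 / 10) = 1386 / 25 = 55.44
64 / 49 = 1.31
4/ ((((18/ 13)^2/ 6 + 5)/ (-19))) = -12844/ 899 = -14.29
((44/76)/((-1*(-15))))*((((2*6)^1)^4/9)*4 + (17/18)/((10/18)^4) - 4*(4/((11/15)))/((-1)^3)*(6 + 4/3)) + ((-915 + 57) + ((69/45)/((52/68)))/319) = -244125509923/492456250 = -495.73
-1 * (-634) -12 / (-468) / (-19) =469793 / 741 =634.00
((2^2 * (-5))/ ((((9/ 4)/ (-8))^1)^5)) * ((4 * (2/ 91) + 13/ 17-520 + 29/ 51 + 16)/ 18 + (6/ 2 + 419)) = 649782917857280/ 145083393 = 4478685.70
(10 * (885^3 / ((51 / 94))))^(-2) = 289 / 47170754399065556250000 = 0.00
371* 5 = 1855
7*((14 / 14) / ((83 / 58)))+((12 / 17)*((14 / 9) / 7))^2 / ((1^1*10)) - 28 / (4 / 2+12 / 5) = -17449504 / 11873565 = -1.47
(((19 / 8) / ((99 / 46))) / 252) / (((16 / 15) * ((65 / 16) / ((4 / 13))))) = 437 / 1405404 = 0.00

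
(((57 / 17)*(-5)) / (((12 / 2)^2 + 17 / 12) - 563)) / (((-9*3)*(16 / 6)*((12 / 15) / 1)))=-475 / 857752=-0.00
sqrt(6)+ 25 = 27.45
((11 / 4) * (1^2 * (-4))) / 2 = -11 / 2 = -5.50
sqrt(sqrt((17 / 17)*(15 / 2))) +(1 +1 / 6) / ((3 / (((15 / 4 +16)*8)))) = 15^(1 / 4)*2^(3 / 4) / 2 +553 / 9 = 63.10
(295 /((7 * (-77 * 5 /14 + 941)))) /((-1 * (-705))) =118 /1803249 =0.00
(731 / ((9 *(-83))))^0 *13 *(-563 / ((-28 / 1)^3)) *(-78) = -285441 / 10976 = -26.01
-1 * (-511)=511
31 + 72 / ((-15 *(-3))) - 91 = -292 / 5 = -58.40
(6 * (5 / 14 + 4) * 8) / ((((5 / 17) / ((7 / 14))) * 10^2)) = 3111 / 875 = 3.56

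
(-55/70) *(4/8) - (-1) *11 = 297/28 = 10.61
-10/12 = -5/6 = -0.83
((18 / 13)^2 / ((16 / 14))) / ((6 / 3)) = 567 / 676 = 0.84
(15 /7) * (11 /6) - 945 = -13175 /14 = -941.07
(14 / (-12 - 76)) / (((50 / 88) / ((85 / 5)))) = -4.76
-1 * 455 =-455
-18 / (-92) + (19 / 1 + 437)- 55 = 18455 / 46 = 401.20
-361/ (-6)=361/ 6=60.17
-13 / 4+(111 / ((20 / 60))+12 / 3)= 1335 / 4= 333.75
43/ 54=0.80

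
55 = 55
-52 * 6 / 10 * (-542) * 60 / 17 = 1014624 / 17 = 59683.76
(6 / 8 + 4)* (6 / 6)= 19 / 4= 4.75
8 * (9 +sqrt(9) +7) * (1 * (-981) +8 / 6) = -446728 / 3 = -148909.33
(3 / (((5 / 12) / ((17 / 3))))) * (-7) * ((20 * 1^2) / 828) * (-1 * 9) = 1428 / 23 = 62.09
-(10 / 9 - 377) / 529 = 3383 / 4761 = 0.71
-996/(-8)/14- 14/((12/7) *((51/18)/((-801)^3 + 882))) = 705100328301/476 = 1481303210.72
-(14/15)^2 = -0.87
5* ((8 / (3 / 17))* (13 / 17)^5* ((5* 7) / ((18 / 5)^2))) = 3248813750 / 20295603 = 160.07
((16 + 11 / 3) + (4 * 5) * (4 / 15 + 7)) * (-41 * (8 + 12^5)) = -1683402600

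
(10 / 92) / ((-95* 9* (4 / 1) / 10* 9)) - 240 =-33981125 / 141588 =-240.00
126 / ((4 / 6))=189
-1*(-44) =44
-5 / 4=-1.25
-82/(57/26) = -2132/57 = -37.40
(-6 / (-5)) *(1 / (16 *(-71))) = -3 / 2840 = -0.00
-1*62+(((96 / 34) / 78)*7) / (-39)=-534434 / 8619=-62.01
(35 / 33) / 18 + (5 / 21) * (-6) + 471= 1952723 / 4158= 469.63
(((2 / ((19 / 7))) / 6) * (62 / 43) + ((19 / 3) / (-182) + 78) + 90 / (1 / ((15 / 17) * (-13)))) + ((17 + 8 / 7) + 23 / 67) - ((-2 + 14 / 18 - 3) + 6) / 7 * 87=-69522307559 / 72583914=-957.82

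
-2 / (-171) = 2 / 171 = 0.01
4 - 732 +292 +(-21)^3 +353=-9344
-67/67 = -1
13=13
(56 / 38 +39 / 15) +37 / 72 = 4.59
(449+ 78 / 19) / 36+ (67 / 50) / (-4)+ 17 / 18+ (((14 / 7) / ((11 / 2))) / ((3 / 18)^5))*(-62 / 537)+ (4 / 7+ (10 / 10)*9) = -47719404127 / 157126200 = -303.70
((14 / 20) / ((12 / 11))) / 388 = 77 / 46560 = 0.00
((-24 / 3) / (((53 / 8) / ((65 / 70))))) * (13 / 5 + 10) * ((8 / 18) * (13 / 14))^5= -4942652416 / 29221742655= -0.17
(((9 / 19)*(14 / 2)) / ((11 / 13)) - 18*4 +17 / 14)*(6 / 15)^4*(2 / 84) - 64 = -64.04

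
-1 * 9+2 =-7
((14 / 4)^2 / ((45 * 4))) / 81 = 49 / 58320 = 0.00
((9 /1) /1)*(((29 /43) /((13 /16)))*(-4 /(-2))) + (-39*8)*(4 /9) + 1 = -205811 /1677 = -122.73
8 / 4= 2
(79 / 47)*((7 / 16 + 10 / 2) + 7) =15721 / 752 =20.91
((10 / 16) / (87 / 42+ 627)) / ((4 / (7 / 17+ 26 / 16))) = 0.00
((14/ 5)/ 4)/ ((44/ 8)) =7/ 55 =0.13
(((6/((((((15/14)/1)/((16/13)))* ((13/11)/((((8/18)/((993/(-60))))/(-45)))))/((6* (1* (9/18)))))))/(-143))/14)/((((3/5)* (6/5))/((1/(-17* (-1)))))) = -1280/3004092117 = -0.00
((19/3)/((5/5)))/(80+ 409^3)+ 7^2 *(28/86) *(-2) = -281608524227/8825923161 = -31.91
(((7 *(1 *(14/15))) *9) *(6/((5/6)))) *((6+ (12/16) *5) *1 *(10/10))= 4127.76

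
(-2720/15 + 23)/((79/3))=-6.01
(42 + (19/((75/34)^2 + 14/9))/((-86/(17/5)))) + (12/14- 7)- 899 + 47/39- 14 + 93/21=-871.63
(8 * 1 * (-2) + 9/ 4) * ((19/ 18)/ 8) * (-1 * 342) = 19855/ 32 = 620.47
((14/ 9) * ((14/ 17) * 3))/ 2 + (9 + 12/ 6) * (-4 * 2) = -4390/ 51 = -86.08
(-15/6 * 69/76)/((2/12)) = -1035/76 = -13.62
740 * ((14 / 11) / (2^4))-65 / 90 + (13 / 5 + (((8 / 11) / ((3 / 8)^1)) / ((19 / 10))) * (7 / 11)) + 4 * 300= 130497203 / 103455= 1261.39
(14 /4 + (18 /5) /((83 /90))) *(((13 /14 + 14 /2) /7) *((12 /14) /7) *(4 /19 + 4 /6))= 0.90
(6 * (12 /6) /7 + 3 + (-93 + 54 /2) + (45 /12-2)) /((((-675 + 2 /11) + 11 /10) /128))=5867840 /518763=11.31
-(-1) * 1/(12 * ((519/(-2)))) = -1/3114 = -0.00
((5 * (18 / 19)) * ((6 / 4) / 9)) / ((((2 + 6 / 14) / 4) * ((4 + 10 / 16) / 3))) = 10080 / 11951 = 0.84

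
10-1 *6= 4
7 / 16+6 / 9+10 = 533 / 48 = 11.10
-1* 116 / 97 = -1.20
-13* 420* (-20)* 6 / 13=50400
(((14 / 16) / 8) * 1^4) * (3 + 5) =7 / 8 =0.88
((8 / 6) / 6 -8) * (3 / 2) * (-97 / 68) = 16.64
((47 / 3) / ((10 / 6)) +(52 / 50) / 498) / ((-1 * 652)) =-14632 / 1014675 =-0.01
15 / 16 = 0.94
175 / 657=0.27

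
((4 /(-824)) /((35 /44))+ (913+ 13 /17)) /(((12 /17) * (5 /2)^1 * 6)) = 13999924 /162225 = 86.30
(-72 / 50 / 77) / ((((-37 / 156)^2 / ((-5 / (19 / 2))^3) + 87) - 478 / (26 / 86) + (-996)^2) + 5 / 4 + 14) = -35043840 / 1856139150560233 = -0.00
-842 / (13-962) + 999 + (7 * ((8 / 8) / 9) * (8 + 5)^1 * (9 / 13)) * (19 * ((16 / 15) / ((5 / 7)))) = 85303279 / 71175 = 1198.50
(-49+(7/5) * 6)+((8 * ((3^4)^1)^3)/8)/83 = 2640356/415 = 6362.30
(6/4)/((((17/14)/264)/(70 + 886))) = 5300064/17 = 311768.47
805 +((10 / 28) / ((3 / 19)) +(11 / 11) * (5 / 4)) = 67915 / 84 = 808.51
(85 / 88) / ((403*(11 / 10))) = 425 / 195052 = 0.00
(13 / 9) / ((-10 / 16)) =-104 / 45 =-2.31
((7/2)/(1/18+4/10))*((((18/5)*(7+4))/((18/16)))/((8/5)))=6930/41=169.02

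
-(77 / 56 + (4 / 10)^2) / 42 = -307 / 8400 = -0.04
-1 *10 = -10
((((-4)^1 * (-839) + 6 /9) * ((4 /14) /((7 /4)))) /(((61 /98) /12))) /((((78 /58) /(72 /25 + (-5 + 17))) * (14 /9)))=75150.25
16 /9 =1.78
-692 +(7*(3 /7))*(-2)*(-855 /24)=-1913 /4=-478.25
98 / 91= 14 / 13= 1.08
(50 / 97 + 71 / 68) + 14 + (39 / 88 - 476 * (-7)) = 3348.00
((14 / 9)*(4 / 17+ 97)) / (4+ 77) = 7714 / 4131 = 1.87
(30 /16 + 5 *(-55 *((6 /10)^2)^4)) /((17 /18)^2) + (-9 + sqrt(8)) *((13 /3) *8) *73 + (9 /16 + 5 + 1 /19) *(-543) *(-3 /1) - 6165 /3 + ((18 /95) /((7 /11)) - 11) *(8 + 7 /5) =-151707265478087 /9609250000 + 15184 *sqrt(2) /3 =-8629.82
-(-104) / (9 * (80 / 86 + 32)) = 559 / 1593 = 0.35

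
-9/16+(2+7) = 135/16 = 8.44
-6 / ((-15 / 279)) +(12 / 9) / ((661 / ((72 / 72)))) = 1106534 / 9915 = 111.60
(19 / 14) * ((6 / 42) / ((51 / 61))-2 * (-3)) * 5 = 209285 / 4998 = 41.87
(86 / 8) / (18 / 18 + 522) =43 / 2092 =0.02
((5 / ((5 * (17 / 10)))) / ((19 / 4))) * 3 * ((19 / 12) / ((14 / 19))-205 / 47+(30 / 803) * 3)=-66600895 / 85332401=-0.78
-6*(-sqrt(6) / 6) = sqrt(6) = 2.45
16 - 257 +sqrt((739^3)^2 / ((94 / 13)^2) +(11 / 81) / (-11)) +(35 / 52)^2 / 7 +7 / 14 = -650137 / 2704 +sqrt(2229658517119685951693) / 846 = 55814487.72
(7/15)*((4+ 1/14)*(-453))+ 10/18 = -77413/90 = -860.14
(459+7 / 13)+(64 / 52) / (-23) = 137386 / 299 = 459.48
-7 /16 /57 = -7 /912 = -0.01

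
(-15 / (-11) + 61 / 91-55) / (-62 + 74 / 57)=3022083 / 3463460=0.87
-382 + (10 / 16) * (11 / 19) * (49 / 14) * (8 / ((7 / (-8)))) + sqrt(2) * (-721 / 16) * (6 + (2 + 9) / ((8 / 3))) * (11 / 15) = -866.76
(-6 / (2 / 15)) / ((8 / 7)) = -315 / 8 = -39.38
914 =914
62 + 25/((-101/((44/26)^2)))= 1046178/17069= 61.29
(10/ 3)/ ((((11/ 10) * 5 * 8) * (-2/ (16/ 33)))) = -20/ 1089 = -0.02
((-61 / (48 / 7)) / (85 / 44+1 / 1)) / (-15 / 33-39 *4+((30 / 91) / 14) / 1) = 32911879 / 1696781376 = 0.02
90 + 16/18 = 818/9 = 90.89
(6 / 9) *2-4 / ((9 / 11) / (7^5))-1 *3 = -739523 / 9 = -82169.22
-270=-270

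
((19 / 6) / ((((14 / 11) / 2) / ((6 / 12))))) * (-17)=-3553 / 84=-42.30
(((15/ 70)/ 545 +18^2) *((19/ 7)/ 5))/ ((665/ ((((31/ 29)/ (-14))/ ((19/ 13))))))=-996265569/ 72100829500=-0.01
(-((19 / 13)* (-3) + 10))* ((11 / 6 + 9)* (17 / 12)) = -6205 / 72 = -86.18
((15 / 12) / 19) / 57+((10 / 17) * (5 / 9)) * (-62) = -4476145 / 220932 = -20.26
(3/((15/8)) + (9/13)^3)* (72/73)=1527912/801905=1.91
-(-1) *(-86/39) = -86/39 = -2.21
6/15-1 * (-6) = 32/5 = 6.40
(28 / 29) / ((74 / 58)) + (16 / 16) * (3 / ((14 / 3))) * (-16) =-2468 / 259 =-9.53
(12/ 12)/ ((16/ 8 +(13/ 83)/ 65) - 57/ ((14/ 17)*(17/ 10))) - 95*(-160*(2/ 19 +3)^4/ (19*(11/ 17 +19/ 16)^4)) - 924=5127473463194752816161263/ 908671573277904603018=5642.82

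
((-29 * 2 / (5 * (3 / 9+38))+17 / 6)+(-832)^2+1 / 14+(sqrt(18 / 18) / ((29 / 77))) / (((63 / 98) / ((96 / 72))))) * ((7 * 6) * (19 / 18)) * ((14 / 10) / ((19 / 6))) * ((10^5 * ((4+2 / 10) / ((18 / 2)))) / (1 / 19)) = 649948650312579520 / 54027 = 12030071081358.94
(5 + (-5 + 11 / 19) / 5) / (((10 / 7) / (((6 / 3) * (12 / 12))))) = 2737 / 475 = 5.76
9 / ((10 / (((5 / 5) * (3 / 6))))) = 9 / 20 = 0.45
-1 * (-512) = 512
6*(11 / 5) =66 / 5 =13.20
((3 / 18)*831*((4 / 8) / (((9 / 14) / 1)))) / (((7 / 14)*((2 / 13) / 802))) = 10108007 / 9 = 1123111.89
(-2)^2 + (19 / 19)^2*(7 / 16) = 71 / 16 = 4.44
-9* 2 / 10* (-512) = 4608 / 5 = 921.60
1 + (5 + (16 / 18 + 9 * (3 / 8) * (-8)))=-181 / 9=-20.11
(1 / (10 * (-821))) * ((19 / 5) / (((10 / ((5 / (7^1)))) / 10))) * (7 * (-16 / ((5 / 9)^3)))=110808 / 513125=0.22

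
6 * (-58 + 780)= 4332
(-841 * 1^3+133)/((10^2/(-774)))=136998/25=5479.92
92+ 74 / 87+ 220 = 27218 / 87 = 312.85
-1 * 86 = -86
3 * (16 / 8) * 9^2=486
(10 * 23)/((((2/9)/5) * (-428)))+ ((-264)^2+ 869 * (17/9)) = 274745261/3852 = 71325.35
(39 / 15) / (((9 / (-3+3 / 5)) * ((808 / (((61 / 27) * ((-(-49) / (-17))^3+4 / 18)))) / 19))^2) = 768658815098880277 / 2617106090489654580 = 0.29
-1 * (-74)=74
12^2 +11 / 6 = 875 / 6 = 145.83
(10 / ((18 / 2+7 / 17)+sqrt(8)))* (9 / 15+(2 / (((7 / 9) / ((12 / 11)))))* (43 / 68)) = 621480 / 224147- 264129* sqrt(2) / 448294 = 1.94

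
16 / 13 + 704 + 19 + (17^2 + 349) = 17709 / 13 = 1362.23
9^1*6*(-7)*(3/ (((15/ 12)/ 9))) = -40824/ 5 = -8164.80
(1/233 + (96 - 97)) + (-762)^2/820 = 33774953/47765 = 707.11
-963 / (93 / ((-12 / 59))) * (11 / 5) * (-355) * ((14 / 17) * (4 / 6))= -28078512 / 31093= -903.05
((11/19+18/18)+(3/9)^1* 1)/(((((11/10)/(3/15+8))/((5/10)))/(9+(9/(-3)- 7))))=-4469/627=-7.13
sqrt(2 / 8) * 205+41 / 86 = 4428 / 43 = 102.98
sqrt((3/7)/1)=sqrt(21)/7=0.65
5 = 5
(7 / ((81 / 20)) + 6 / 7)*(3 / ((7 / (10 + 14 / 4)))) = 733 / 49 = 14.96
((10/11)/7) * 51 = 6.62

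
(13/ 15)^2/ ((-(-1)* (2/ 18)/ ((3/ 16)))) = 507/ 400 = 1.27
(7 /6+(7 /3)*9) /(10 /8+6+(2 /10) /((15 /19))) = 6650 /2251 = 2.95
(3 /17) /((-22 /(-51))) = 9 /22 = 0.41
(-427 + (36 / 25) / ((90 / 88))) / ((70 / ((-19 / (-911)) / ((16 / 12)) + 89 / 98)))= -8775228249 / 1562365000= -5.62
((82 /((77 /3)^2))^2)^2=296637086736 /1235736291547681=0.00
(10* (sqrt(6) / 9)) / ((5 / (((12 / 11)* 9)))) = 24* sqrt(6) / 11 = 5.34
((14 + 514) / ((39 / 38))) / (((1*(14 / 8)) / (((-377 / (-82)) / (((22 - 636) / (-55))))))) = 10667360 / 88109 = 121.07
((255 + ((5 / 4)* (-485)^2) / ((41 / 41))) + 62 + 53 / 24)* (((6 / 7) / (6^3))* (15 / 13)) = 35322055 / 26208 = 1347.76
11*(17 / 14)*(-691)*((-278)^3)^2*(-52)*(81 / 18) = 6978696173432941928256 / 7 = 996956596204705989750.86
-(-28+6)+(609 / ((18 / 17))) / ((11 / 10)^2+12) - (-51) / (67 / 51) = 104.36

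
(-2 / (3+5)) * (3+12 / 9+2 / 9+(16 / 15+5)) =-2.66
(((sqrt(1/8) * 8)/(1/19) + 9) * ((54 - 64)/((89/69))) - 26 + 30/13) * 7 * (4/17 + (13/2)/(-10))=53368077/196690 + 1293957 * sqrt(2)/1513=1480.80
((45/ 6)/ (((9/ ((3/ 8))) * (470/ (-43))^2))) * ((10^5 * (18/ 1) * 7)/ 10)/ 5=2912175/ 4418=659.16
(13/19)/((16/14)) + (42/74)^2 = 191611/208088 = 0.92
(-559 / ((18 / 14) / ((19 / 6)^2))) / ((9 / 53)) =-74867429 / 2916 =-25674.70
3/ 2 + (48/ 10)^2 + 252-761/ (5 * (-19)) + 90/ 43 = 11709389/ 40850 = 286.64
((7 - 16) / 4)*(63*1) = -567 / 4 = -141.75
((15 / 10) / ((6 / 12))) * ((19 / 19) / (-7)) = -0.43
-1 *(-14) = 14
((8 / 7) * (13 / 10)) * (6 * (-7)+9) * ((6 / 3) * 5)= -3432 / 7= -490.29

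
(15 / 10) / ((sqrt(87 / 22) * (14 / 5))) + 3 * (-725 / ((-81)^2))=-725 / 2187 + 5 * sqrt(1914) / 812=-0.06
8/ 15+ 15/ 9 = 11/ 5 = 2.20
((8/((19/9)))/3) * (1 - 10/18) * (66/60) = 176/285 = 0.62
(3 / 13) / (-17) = -3 / 221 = -0.01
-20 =-20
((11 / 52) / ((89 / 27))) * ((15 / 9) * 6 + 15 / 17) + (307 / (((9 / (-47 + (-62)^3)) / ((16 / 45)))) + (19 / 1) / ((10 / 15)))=-18424128135509 / 6372756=-2891076.97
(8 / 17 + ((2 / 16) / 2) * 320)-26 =-94 / 17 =-5.53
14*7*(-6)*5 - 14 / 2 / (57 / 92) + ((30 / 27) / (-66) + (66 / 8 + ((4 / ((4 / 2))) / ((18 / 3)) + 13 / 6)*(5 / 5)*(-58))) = -3088.07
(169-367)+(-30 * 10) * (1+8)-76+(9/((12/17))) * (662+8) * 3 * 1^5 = 45307/2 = 22653.50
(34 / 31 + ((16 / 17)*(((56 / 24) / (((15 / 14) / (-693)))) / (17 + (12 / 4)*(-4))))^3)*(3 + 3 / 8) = -736556034734973261 / 9518937500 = -77377967.31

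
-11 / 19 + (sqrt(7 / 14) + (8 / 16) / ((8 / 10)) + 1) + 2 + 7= sqrt(2) / 2 + 1527 / 152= 10.75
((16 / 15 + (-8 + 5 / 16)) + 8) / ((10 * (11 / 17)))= 5627 / 26400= 0.21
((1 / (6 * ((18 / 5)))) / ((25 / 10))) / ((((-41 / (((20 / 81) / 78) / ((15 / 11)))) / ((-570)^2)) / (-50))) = 19855000 / 1165671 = 17.03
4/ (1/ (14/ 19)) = 56/ 19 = 2.95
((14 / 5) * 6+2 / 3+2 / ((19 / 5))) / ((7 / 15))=5128 / 133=38.56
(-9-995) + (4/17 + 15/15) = -17047/17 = -1002.76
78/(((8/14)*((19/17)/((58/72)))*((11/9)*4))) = 134589/6688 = 20.12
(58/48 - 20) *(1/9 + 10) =-41041/216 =-190.00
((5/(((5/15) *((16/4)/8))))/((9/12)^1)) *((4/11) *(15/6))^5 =4000000/161051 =24.84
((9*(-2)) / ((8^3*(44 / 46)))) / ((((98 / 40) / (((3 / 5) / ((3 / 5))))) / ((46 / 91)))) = -23805 / 3139136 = -0.01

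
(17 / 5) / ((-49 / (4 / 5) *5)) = -68 / 6125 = -0.01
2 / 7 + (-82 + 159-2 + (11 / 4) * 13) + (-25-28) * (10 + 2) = -14699 / 28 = -524.96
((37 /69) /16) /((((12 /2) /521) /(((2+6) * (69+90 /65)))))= 1638.65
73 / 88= 0.83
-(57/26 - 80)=2023/26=77.81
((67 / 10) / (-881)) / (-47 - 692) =67 / 6510590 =0.00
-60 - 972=-1032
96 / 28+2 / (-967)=23194 / 6769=3.43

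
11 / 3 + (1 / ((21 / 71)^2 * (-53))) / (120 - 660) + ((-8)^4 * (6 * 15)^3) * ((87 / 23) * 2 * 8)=52460802583838282363 / 290292660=180716944699.32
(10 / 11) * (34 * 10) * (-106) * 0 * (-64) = 0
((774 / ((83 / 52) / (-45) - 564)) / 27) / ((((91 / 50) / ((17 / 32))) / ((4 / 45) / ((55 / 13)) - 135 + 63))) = 325565470 / 304883733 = 1.07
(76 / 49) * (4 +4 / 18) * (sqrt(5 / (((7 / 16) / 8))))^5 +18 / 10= 9 / 5 +9463398400 * sqrt(70) / 151263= 523437.61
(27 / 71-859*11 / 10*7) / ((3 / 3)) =-4695883 / 710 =-6613.92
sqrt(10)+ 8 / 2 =sqrt(10)+ 4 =7.16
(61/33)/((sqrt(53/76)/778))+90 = 90+94916 * sqrt(1007)/1749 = 1812.12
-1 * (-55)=55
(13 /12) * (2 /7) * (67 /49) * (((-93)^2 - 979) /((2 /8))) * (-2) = -26722280 /1029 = -25969.17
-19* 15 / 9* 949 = -90155 / 3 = -30051.67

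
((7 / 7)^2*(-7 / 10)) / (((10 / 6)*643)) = -21 / 32150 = -0.00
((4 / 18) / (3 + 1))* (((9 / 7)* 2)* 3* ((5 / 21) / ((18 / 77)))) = 55 / 126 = 0.44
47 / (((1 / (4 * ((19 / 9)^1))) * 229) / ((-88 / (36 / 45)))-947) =-392920 / 7918981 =-0.05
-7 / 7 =-1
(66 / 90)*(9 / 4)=33 / 20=1.65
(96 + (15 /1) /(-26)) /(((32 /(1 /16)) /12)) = 7443 /3328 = 2.24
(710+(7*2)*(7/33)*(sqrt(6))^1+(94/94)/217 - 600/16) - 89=98*sqrt(6)/33+253241/434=590.78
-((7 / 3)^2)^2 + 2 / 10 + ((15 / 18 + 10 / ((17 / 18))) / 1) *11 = 1324609 / 13770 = 96.20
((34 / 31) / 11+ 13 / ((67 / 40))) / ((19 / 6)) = 2.48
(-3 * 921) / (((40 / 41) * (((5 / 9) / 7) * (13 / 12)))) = -21410487 / 650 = -32939.21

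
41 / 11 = 3.73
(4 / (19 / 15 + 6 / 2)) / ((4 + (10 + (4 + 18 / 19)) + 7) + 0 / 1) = 285 / 7888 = 0.04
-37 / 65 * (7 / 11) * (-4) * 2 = 2072 / 715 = 2.90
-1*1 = -1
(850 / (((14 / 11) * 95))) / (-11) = -85 / 133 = -0.64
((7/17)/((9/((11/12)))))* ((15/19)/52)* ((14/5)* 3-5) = 77/35568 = 0.00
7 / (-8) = -7 / 8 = -0.88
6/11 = 0.55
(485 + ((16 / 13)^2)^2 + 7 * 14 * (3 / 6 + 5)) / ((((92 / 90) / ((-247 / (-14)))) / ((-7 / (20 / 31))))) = -192187.61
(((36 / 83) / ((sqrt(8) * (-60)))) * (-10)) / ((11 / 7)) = 21 * sqrt(2) / 1826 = 0.02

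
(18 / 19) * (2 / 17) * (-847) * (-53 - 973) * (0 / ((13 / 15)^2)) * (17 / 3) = 0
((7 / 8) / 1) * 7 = 49 / 8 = 6.12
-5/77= -0.06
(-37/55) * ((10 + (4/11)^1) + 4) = -5846/605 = -9.66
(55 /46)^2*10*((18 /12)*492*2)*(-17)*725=-137574731250 /529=-260065654.54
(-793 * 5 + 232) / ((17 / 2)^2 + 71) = -14932 / 573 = -26.06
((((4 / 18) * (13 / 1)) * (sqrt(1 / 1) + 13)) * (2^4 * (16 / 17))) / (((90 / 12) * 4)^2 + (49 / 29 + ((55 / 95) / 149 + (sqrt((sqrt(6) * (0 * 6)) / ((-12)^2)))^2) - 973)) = -7650313216 / 895690917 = -8.54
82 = 82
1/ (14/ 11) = 11/ 14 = 0.79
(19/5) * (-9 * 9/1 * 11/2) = -16929/10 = -1692.90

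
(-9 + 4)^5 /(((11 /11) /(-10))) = 31250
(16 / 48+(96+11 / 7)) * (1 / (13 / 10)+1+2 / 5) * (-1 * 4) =-386528 / 455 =-849.51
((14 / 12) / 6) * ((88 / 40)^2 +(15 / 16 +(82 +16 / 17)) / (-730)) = 32837539 / 35740800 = 0.92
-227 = -227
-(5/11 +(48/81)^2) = -6461/8019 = -0.81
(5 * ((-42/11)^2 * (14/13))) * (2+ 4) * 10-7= 7397789/1573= 4702.98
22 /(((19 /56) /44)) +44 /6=163042 /57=2860.39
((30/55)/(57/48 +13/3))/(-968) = -36/352715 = -0.00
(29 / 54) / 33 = 29 / 1782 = 0.02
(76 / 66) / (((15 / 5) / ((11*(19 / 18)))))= 361 / 81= 4.46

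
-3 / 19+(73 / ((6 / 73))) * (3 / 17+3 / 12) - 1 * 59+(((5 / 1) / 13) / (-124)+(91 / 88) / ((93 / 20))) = 10991122061 / 34364616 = 319.84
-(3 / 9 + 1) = -4 / 3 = -1.33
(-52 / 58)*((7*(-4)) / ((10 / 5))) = 364 / 29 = 12.55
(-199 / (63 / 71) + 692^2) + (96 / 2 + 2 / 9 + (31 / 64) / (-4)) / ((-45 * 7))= 69475491947 / 145152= 478639.58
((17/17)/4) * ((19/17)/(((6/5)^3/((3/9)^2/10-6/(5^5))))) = 9823/6609600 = 0.00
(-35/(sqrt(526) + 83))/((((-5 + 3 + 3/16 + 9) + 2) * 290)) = -664/3875067 + 8 * sqrt(526)/3875067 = -0.00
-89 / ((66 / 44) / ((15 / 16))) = -445 / 8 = -55.62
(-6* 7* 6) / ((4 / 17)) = -1071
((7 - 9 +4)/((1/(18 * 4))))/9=16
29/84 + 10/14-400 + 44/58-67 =-1133183/2436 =-465.18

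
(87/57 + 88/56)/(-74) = -206/4921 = -0.04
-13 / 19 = -0.68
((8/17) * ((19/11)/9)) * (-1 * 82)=-12464/1683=-7.41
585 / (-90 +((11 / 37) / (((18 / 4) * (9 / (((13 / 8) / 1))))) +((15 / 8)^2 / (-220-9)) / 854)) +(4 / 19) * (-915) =-672182365407060 / 3375554318837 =-199.13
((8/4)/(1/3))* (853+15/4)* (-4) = -20562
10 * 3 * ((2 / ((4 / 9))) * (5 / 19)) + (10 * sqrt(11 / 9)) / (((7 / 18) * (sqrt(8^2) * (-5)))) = 675 / 19 - 3 * sqrt(11) / 14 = 34.82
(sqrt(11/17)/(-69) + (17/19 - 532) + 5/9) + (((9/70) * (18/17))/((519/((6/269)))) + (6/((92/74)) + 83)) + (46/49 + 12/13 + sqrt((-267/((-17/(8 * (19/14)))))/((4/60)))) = -4369010817608384/9910160487045 - sqrt(187)/1173 + 6 * sqrt(1006145)/119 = -390.30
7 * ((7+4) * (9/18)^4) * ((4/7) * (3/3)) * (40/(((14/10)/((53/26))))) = 14575/91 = 160.16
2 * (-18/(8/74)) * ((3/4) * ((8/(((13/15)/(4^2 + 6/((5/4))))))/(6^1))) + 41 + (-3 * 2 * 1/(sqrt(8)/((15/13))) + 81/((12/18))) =-15659/2 - 45 * sqrt(2)/26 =-7831.95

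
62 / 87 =0.71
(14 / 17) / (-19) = -14 / 323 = -0.04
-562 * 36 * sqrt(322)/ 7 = -20232 * sqrt(322)/ 7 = -51864.32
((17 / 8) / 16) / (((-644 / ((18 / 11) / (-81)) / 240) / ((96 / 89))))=170 / 157619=0.00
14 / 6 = 7 / 3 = 2.33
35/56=5/8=0.62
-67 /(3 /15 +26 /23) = -7705 /153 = -50.36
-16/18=-8/9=-0.89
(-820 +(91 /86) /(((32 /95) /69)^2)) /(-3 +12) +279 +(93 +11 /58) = 5214.47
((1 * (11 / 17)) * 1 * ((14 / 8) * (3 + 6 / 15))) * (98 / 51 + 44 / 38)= 57442 / 4845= 11.86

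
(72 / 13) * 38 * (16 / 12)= 3648 / 13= 280.62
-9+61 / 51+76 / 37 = -10850 / 1887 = -5.75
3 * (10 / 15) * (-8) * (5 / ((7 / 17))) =-1360 / 7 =-194.29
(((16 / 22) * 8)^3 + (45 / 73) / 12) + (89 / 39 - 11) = 2853932827 / 15157428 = 188.29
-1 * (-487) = 487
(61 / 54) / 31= 61 / 1674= 0.04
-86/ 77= -1.12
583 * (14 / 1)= 8162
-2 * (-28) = 56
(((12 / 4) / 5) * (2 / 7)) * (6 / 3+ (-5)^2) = 162 / 35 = 4.63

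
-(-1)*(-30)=-30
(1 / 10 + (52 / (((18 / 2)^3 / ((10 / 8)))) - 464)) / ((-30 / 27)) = 3381181 / 8100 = 417.43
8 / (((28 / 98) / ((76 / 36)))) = 532 / 9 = 59.11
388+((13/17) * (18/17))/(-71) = 7961138/20519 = 387.99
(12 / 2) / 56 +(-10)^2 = 2803 / 28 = 100.11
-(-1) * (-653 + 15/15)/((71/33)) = -21516/71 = -303.04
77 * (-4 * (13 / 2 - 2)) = -1386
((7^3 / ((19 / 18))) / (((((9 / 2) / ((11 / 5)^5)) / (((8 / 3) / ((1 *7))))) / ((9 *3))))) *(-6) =-13636510272 / 59375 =-229667.54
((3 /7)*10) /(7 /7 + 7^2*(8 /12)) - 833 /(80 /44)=-6476441 /14140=-458.02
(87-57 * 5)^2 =39204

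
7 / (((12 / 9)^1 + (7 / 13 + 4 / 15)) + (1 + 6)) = 455 / 594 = 0.77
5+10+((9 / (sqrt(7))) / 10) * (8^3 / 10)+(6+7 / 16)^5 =1152 * sqrt(7) / 175+11608469383 / 1048576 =11088.12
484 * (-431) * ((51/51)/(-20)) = 52151/5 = 10430.20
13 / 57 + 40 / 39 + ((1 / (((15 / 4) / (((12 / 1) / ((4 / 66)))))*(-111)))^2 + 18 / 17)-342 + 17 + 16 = -132125328782 / 431132325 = -306.46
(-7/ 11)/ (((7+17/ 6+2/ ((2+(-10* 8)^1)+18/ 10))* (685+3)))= -889/ 9425944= -0.00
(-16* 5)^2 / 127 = 6400 / 127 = 50.39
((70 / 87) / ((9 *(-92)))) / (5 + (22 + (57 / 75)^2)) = -0.00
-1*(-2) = 2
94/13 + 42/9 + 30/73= 35042/2847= 12.31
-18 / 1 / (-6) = 3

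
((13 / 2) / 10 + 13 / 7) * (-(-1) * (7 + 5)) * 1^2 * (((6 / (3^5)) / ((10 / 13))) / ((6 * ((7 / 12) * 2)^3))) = 0.10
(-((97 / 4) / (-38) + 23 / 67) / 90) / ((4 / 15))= 1001 / 81472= 0.01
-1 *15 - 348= -363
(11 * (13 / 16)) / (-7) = -143 / 112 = -1.28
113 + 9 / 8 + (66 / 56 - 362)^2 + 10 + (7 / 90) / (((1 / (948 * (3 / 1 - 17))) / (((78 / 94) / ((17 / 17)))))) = 23851648977 / 184240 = 129459.67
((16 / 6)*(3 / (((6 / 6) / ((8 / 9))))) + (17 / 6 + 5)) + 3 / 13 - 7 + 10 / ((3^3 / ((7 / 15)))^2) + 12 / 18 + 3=10102843 / 852930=11.84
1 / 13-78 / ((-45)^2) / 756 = 254981 / 3316950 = 0.08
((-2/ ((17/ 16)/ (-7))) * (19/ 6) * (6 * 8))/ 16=2128/ 17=125.18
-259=-259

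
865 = 865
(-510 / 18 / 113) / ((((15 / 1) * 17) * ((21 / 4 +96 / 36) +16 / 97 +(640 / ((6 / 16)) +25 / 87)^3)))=-28388796 / 143593042680880617991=-0.00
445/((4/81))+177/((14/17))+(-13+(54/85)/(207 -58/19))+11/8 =169962498081/18445000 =9214.56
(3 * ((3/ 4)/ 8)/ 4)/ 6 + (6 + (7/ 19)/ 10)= 6.05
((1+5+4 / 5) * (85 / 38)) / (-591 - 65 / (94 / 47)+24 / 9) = -0.02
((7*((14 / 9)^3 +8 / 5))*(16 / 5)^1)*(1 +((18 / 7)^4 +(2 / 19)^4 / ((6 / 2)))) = 13132835162796544 / 2443978131525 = 5373.55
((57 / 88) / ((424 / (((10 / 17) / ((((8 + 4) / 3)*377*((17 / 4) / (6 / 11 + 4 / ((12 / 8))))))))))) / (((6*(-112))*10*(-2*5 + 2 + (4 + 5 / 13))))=19 / 1024939711488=0.00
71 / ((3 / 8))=189.33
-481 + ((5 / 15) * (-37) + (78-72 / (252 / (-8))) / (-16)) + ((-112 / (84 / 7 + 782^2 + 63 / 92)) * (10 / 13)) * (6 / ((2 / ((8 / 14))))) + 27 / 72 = -3059438794901 / 6143742150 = -497.98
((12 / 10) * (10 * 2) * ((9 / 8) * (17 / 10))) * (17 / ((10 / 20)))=7803 / 5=1560.60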